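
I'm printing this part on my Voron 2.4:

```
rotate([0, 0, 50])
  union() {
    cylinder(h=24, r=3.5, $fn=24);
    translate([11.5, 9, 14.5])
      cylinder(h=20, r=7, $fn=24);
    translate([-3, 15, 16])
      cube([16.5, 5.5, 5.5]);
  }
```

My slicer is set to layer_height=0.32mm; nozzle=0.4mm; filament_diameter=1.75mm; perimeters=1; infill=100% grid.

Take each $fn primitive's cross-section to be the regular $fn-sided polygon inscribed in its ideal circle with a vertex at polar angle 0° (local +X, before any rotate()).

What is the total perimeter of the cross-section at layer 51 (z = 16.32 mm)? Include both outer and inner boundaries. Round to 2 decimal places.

At z = 16.32 mm: the r=3.5 cylinder gives a regular 24-gon of circumradius 3.5 (constant along its height) (perimeter = 2·24·3.500·sin(180°/24) = 21.93 mm); the cylinder at (11.5, 9): section is a regular 24-gon, circumradius r=7 (perimeter = 2·24·7.000·sin(180°/24) = 43.86 mm); the cube at (-3, 15) (footprint 16.5×5.5) is included at this height (perimeter 44.00 mm); Taking the union: the regions partially overlap (shared area 4.03 mm²), so the edge portions inside another operand are dropped and the merged outline is re-measured after clipping — boundary = 97.73 mm; (rotated 50° about Z; rotation is an isometry so areas/perimeters/island counts are preserved). Overall, the cross-section has 2 separate islands. Total boundary length (outer) = 97.73 mm.

97.73 mm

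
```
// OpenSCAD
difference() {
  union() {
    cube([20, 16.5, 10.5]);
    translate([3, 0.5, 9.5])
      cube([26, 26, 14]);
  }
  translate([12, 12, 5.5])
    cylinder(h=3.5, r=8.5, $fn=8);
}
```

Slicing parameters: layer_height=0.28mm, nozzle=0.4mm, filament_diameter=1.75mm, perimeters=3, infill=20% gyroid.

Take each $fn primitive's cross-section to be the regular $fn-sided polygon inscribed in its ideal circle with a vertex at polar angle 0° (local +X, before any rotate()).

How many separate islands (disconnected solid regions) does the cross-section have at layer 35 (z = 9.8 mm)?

At z = 9.8 mm: the 20×16.5 cube contributes its full rectangle; the cube at (3, 0.5) (footprint 26×26) is included at this height; Combining (union): the regions partially overlap (shared area 272.00 mm²), so overlapping operands fuse into one piece — 1 connected region; the cylinder at (12, 12) does not reach this height (z outside [5.5, 9]); Subtracting the remaining from the first: none of the subtracted shapes is present at this height, so the result so far is unchanged — 1 connected region. Overall, the cross-section is a single solid region. Island count = 1.

1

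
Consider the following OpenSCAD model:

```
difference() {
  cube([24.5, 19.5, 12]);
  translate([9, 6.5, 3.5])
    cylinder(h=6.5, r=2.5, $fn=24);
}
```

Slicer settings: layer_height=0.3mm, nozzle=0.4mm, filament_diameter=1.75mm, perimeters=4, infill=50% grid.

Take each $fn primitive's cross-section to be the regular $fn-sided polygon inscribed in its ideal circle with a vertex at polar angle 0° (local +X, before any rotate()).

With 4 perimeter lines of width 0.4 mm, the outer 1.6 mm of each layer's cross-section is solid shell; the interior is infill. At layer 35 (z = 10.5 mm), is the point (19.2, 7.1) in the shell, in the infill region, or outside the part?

infill

At z = 10.5 mm: the cube is present — its section is the full 24.5×19.5 rectangle; the cylinder at (9, 6.5) does not reach this height (z outside [3.5, 10]); Subtracting the remaining from the first: none of the subtracted shapes is present at this height, so the 24.5×19.5 cube is unchanged — 1 connected region. Overall, the cross-section is a single solid region. The nearest boundary edge runs (24.50, 0.00)→(24.50, 19.50); distance from the point to it = 5.30 mm. The point is inside the cross-section and 5.30 mm from the nearest boundary — more than the 1.6 mm shell width (4 × 0.4), so it's in the infill interior.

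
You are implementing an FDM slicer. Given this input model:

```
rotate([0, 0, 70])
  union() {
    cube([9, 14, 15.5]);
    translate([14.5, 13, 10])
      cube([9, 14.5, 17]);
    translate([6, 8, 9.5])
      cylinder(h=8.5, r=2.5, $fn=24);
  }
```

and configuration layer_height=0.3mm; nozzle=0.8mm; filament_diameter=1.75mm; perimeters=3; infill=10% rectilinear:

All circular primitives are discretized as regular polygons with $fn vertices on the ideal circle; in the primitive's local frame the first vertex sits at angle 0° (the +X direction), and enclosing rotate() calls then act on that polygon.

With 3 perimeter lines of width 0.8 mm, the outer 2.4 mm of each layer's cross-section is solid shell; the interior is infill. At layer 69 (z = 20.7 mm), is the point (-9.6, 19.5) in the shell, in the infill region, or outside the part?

At z = 20.7 mm: the cube does not reach this height (z outside [0, 15.5]); the cube at (14.5, 13) is present — its section is the full 9×14.5 rectangle; the cylinder at (6, 8) does not reach this height (z outside [9.5, 18]); Combining (union): only the 9×14.5 cube at (14.5, 13) is present, so the union is just that shape — 1 connected region; (rotated 70° about Z; rotation is an isometry so areas/perimeters/island counts are preserved). Overall, the cross-section is a single solid region. Undo the 70° rotation: the query point maps to (15.041, 15.690) in the un-rotated model frame. The nearest boundary edge runs (14.50, 27.50)→(14.50, 13.00); distance from the point to it = 0.54 mm. The point is inside the cross-section, 0.54 mm from the nearest boundary — within the 2.4 mm shell band (3 × 0.8).

shell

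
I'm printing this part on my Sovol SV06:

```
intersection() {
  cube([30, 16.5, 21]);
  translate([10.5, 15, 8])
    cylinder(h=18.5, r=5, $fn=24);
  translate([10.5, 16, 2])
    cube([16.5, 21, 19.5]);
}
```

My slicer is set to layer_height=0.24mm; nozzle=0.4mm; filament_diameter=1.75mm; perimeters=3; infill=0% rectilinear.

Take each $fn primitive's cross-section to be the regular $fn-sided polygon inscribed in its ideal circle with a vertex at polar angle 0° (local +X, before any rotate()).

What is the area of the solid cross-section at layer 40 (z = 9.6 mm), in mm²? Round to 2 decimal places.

At z = 9.6 mm: the cube (footprint 30×16.5) is included at this height (area 495.00 mm²); the r=5 cylinder at (10.5, 15) contributes a regular 24-gon of circumradius 5 (area = (24/2)·5.000²·sin(360°/24) = 77.65 mm²); the cube at (10.5, 16) is present — its section is the full 16.5×21 rectangle (area 346.50 mm²); Keeping only the common overlap: the r=5 cylinder at (10.5, 15) partially overlaps the 30×16.5 cube; clipping to the common part keeps 53.51 mm²; the 16.5×21 cube at (10.5, 16) partially overlaps the running intersection; clipping to the common part keeps 2.41 mm² — area = 2.41 mm². Overall, the cross-section is a single solid region. Net area = 2.41 mm².

2.41 mm²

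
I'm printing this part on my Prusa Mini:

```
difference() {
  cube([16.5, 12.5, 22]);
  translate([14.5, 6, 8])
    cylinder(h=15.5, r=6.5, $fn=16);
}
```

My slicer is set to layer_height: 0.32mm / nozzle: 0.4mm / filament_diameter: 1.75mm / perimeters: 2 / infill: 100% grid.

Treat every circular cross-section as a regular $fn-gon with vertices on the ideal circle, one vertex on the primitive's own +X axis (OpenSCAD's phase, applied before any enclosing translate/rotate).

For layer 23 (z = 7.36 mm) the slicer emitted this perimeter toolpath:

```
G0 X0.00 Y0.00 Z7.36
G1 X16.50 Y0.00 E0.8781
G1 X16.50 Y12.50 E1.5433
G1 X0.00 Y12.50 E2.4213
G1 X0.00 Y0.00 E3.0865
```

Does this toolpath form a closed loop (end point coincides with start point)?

Start point (G0): (0.00, 0.00). End point (last G1): the path returns to the start — closed.

yes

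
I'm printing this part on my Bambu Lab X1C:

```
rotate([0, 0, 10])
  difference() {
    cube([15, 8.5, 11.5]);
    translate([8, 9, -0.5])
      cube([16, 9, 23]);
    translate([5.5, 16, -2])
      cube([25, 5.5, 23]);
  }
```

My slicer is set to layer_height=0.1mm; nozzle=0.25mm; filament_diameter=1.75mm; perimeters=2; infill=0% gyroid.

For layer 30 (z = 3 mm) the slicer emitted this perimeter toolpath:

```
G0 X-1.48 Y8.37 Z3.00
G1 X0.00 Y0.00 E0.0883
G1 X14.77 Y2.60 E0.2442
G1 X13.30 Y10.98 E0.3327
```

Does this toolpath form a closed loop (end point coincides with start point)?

no

Start point (G0): (-1.48, 8.37). End point (last G1): the path does not return to the start — open.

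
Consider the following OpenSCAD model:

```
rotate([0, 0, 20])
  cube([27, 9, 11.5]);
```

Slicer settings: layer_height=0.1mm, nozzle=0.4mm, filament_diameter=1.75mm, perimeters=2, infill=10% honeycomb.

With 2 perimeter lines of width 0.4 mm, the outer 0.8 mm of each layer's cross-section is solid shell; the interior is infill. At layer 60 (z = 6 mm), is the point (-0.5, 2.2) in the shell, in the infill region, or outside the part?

shell

At z = 6 mm: the cube is present — its section is the full 27×9 rectangle; (whole slice rotated 20° about Z — lengths, areas and connectivity unchanged). Overall, the cross-section is a single solid region. Undo the 20° rotation: the query point maps to (0.283, 2.238) in the un-rotated model frame. The nearest boundary edge runs (0.00, 9.00)→(0.00, 0.00); distance from the point to it = 0.28 mm. The point is inside the cross-section, 0.28 mm from the nearest boundary — within the 0.8 mm shell band (2 × 0.4).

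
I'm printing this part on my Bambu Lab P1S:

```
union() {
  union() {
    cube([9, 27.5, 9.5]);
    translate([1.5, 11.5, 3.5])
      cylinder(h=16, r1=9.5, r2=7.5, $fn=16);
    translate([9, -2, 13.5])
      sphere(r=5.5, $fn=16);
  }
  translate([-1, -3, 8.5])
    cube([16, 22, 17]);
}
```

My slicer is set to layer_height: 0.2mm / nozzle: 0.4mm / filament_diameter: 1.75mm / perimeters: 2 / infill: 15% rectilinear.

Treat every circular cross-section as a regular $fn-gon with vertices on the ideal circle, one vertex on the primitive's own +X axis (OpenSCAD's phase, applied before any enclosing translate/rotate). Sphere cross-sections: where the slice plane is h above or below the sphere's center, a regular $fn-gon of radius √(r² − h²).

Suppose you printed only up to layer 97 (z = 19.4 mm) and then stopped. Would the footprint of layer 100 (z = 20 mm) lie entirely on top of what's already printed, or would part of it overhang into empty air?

entirely on top

Compare the two slices. At z = 19.4: the cube is absent (z outside [0, 9.5]); the cone at (1.5, 11.5) (r1=9.5→r2=7.5) has section circumradius 7.513 here — a regular 16-gon (area = (16/2)·7.513²·sin(360°/16) = 172.78 mm²); the sphere at (9, -2) does not reach this height (|z−center|=5.900 > r=5.5); Taking the union: only the cone at (1.5, 11.5) is present, so the union is just that shape — area = 172.78 mm²; the cube at (-1, -3) (footprint 16×22) is included at this height (area 352.00 mm²); Merging all regions: the regions partially overlap — summed areas 524.78 mm² minus the doubly-counted overlap 122.71 mm² gives 402.07 mm² — area = 402.07 mm². At z = 20: the cube does not reach this height (z outside [0, 9.5]); the cone at (1.5, 11.5) is not intersected at this z (z outside [3.5, 19.5]); the sphere at (9, -2) is absent (|z−center|=6.500 > r=5.5); Combining (union): nothing is present at this height; the cube at (-1, -3) (footprint 16×22) is included at this height (area 352.00 mm²); Taking the union: only the 16×22 cube at (-1, -3) is present, so the union is just that shape — area = 352.00 mm². Checking containment: the cross-section at z = 20 is a subset of the cross-section at z = 19.4.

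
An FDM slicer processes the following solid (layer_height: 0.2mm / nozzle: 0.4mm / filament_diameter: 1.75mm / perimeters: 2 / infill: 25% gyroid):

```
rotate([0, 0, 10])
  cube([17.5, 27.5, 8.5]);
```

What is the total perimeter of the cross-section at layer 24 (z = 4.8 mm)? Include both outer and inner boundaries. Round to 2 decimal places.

At z = 4.8 mm: the cube is present — its section is the full 17.5×27.5 rectangle (perimeter 90.00 mm); (rotated 10° about Z; rotation is an isometry so areas/perimeters/island counts are preserved). Overall, the cross-section is a single solid region. Total boundary length (outer) = 90.00 mm.

90.00 mm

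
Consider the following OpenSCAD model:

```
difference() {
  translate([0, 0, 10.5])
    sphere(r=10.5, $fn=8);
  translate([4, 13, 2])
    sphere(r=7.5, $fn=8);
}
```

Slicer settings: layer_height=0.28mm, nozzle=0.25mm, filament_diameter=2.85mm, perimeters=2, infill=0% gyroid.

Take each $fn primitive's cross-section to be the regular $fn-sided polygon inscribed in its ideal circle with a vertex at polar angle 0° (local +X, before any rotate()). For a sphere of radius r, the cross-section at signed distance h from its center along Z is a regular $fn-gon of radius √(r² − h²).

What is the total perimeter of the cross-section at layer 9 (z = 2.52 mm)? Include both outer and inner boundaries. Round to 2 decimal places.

At z = 2.52 mm: the sphere: section is a regular 8-gon, circumradius = √(r²−h²) = √(10.5²−7.98²) = 6.824 (perimeter = 2·8·6.824·sin(180°/8) = 41.78 mm); the r=7.5 sphere at (4, 13) contributes a regular 8-gon of circumradius √(7.5²−0.52²) = 7.482 (perimeter = 2·8·7.482·sin(180°/8) = 45.81 mm); After the difference (first − rest): starting from the r=10.5 sphere, the r=7.5 sphere at (4, 13) misses the remaining region (no effect) — boundary = 41.78 mm. Overall, the cross-section is a single solid region. Total boundary length (outer) = 41.78 mm.

41.78 mm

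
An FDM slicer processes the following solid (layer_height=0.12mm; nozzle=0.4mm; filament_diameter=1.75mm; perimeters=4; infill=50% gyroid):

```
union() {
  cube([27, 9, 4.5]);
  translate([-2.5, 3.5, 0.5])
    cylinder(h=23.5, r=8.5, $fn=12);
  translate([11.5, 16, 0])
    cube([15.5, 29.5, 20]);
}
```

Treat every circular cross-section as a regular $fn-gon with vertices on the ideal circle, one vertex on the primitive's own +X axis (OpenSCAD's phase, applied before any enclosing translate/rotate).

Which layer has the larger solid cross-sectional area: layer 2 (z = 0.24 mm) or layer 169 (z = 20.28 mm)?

Layer 2 (z = 0.24): the 27×9 cube contributes its full rectangle (area 243.00 mm²); the cylinder at (-2.5, 3.5) is absent (z outside [0.5, 24]); the 15.5×29.5 cube at (11.5, 16) contributes its full rectangle (area 457.25 mm²); Merging all regions: the 2 present regions are separate (no shared area or edge), so areas and boundary lengths simply add and each stays a separate island — area = 700.25 mm². So its area = 700.25 mm². Layer 169 (z = 20.28): the cube is absent (z outside [0, 4.5]); the r=8.5 cylinder at (-2.5, 3.5) contributes a regular 12-gon of circumradius 8.5 (area = (12/2)·8.500²·sin(360°/12) = 216.75 mm²); the cube at (11.5, 16) is absent (z outside [0, 20]); Merging all regions: only the r=8.5 cylinder at (-2.5, 3.5) is present, so the union is just that shape — area = 216.75 mm². So its area = 216.75 mm². Layer 2 is larger (700.25 vs 216.75 mm²).

layer 2 (z = 0.24 mm)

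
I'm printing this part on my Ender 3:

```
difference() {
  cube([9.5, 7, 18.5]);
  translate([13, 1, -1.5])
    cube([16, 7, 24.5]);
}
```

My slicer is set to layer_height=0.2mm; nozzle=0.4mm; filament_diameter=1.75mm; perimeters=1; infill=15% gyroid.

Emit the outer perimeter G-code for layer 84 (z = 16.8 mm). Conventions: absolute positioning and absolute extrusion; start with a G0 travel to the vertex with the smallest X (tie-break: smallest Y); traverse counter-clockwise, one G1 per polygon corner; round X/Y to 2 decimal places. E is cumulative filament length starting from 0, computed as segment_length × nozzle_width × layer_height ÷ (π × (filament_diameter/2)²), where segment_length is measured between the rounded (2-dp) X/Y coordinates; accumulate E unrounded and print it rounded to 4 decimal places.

At z = 16.8 mm: the 9.5×7 cube contributes its full rectangle; the cube at (13, 1) (footprint 16×7) is included at this height; Taking the first minus the rest: starting from the 9.5×7 cube, the 16×7 cube at (13, 1) misses the remaining region (no effect) — 1 connected region. The outline is a single polygon with 4 vertices. Extrusion per mm of travel: 0.4 × 0.2 / (π × 0.875²) = 0.033260. Accumulating E over each segment gives final E = 1.0976.

G0 X0.00 Y0.00 Z16.80
G1 X9.50 Y0.00 E0.3160
G1 X9.50 Y7.00 E0.5488
G1 X0.00 Y7.00 E0.8648
G1 X0.00 Y0.00 E1.0976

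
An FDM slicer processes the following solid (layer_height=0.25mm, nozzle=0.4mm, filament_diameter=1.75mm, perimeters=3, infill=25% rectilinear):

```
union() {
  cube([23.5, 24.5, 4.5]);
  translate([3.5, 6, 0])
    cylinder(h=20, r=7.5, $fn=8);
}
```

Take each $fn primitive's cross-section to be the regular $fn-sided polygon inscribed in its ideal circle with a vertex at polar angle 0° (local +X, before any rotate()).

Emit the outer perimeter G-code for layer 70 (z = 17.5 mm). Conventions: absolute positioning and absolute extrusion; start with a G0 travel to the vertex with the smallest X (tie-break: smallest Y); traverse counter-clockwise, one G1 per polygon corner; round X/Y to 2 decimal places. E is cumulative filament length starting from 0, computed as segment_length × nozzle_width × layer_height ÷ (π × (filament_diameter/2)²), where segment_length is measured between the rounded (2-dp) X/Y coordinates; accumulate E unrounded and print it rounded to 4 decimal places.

At z = 17.5 mm: the cube is absent (z outside [0, 4.5]); the r=7.5 cylinder at (3.5, 6) gives a regular 8-gon of circumradius 7.5 (constant along its height); Merging all regions: only the r=7.5 cylinder at (3.5, 6) is present, so the union is just that shape — 1 connected region. The outline is a single polygon with 8 vertices. Extrusion per mm of travel: 0.4 × 0.25 / (π × 0.875²) = 0.041575. Accumulating E over each segment gives final E = 1.9086.

G0 X-4.00 Y6.00 Z17.50
G1 X-1.80 Y0.70 E0.2386
G1 X3.50 Y-1.50 E0.4772
G1 X8.80 Y0.70 E0.7157
G1 X11.00 Y6.00 E0.9543
G1 X8.80 Y11.30 E1.1929
G1 X3.50 Y13.50 E1.4315
G1 X-1.80 Y11.30 E1.6700
G1 X-4.00 Y6.00 E1.9086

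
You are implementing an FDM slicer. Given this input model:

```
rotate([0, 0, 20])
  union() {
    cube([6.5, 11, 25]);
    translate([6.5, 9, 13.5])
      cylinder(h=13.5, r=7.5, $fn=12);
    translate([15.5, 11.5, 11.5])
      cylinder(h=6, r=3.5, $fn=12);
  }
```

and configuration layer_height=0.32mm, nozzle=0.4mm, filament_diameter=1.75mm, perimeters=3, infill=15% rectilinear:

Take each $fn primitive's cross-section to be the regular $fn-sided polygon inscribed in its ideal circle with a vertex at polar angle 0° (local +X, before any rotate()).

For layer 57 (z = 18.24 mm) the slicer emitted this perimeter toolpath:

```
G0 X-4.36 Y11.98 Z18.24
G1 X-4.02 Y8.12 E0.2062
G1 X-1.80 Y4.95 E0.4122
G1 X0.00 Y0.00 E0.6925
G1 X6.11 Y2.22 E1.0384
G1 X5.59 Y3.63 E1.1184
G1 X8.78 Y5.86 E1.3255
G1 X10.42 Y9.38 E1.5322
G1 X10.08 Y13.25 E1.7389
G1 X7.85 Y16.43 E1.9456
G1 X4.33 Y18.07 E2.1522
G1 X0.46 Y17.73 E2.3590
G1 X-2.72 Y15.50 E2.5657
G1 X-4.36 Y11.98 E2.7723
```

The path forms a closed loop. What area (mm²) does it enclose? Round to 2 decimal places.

187.03 mm²

Apply the shoelace formula to the sequence of (X, Y) vertices; enclosed area = 187.03 mm².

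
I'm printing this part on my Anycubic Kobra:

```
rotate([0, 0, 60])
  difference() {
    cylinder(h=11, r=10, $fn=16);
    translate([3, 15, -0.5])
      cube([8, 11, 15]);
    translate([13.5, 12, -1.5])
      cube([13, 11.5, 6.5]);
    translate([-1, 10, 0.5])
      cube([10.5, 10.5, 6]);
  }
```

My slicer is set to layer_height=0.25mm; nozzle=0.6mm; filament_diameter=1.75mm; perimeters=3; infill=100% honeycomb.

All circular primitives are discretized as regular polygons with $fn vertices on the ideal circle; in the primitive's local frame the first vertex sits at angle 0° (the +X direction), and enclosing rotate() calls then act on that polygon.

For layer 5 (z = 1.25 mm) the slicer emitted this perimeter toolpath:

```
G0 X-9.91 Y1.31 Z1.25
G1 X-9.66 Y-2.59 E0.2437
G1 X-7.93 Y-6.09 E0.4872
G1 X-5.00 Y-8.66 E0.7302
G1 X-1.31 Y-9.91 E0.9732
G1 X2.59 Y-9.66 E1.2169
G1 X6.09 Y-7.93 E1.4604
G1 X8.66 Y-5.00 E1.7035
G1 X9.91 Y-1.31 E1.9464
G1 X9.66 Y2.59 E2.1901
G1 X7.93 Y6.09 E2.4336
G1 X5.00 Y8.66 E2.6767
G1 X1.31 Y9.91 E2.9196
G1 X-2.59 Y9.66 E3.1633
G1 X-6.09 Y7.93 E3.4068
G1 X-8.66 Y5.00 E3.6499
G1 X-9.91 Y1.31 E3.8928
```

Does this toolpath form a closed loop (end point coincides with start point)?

Start point (G0): (-9.91, 1.31). End point (last G1): the path returns to the start — closed.

yes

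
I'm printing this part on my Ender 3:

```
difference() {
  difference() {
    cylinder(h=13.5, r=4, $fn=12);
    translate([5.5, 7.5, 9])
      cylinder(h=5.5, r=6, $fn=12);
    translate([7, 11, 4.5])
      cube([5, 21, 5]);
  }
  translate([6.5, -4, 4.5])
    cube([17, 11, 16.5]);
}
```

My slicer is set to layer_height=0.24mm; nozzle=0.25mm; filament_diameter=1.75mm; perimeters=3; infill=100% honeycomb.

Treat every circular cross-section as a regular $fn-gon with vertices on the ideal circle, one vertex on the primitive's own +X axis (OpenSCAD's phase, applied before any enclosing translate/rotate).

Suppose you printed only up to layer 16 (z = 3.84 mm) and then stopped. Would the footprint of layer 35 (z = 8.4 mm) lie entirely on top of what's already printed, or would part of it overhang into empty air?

entirely on top

Compare the two slices. At z = 3.84: the cylinder: section is a regular 12-gon, circumradius r=4 (area = (12/2)·4.000²·sin(360°/12) = 48.00 mm²); the cylinder at (5.5, 7.5) is not intersected at this z (z outside [9, 14.5]); the cube at (7, 11) is not intersected at this z (z outside [4.5, 9.5]); Subtracting the remaining from the first: none of the subtracted shapes is present at this height, so the r=4 cylinder is unchanged — area = 48.00 mm²; the cube at (6.5, -4) does not reach this height (z outside [4.5, 21]); After the difference (first − rest): none of the subtracted shapes is present at this height, so that combined region is unchanged — area = 48.00 mm². At z = 8.4: the cylinder: section is a regular 12-gon, circumradius r=4 (area = (12/2)·4.000²·sin(360°/12) = 48.00 mm²); the cylinder at (5.5, 7.5) is absent (z outside [9, 14.5]); the 5×21 cube at (7, 11) contributes its full rectangle (area 105.00 mm²); Subtracting the remaining from the first: starting from the r=4 cylinder (48.00 mm²), the 5×21 cube at (7, 11) misses the remaining region (no effect) — area = 48.00 mm²; the 17×11 cube at (6.5, -4) contributes its full rectangle (area 187.00 mm²); Taking the first minus the rest: starting from that combined region (48.00 mm²), the 17×11 cube at (6.5, -4) misses the remaining region (no effect) — area = 48.00 mm². Checking containment: the cross-section at z = 8.4 is a subset of the cross-section at z = 3.84.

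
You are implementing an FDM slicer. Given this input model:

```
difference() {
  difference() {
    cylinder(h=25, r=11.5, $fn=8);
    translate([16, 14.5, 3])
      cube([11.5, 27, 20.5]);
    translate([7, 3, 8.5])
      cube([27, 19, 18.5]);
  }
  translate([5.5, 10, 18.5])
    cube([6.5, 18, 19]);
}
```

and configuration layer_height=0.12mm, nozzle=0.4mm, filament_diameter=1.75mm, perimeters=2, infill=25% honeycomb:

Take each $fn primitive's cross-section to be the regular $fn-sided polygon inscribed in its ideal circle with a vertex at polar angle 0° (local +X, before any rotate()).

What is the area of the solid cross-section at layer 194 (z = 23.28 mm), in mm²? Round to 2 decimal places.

At z = 23.28 mm: the cylinder: section is a regular 8-gon, circumradius r=11.5 (area = (8/2)·11.500²·sin(360°/8) = 374.06 mm²); the cube at (16, 14.5) is present — its section is the full 11.5×27 rectangle (area 310.50 mm²); the cube at (7, 3) is present — its section is the full 27×19 rectangle (area 513.00 mm²); After the difference (first − rest): starting from the r=11.5 cylinder (374.06 mm²), the 11.5×27 cube at (16, 14.5) misses the remaining region (no effect); the 27×19 cube at (7, 3) partially overlaps it — only the 11.53 mm² overlap (of its 513.00 mm²) is removed, clipping the outline — area = 362.53 mm²; the cube at (5.5, 10) (footprint 6.5×18) is included at this height (area 117.00 mm²); After the difference (first − rest): starting from that combined region (362.53 mm²), the 6.5×18 cube at (5.5, 10) misses the remaining region (no effect) — area = 362.53 mm². Overall, the cross-section is a single solid region. Net area = 362.53 mm².

362.53 mm²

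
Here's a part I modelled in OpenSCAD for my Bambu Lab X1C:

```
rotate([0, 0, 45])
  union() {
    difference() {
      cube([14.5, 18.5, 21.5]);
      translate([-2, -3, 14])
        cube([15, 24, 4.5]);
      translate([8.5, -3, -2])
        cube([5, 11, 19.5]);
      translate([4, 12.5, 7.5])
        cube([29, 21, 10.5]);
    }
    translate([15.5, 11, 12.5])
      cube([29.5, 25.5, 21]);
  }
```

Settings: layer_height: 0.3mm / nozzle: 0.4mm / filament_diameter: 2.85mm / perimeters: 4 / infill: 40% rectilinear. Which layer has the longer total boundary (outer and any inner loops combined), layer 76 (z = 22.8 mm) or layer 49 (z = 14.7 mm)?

layer 49 (z = 14.7 mm)

Layer 76 (z = 22.8): the cube is absent (z outside [0, 21.5]); the cube at (-2, -3) is absent (z outside [14, 18.5]); the cube at (8.5, -3) is not intersected at this z (z outside [-2, 17.5]); the cube at (4, 12.5) is absent (z outside [7.5, 18]); After the difference (first − rest): the first operand is absent here, so nothing remains; the 29.5×25.5 cube at (15.5, 11) contributes its full rectangle (perimeter 110.00 mm); Taking the union: only the 29.5×25.5 cube at (15.5, 11) is present, so the union is just that shape — boundary = 110.00 mm; (rotated 45° about Z; rotation is an isometry so areas/perimeters/island counts are preserved). So its perimeter = 110.00 mm. Layer 49 (z = 14.7): the 14.5×18.5 cube contributes its full rectangle (perimeter 66.00 mm); the cube at (-2, -3) is present — its section is the full 15×24 rectangle (perimeter 78.00 mm); the cube at (8.5, -3) is present — its section is the full 5×11 rectangle (perimeter 32.00 mm); the cube at (4, 12.5) (footprint 29×21) is included at this height (perimeter 100.00 mm); Subtracting the remaining from the first: starting from the 14.5×18.5 cube, the 15×24 cube at (-2, -3) partially overlaps it — only the 240.50 mm² overlap (of its 360.00 mm²) is removed, clipping the outline; the 5×11 cube at (8.5, -3) partially overlaps it — only the 4.00 mm² overlap (of its 55.00 mm²) is removed, clipping the outline; the 29×21 cube at (4, 12.5) partially overlaps it — only the 9.00 mm² overlap (of its 609.00 mm²) is removed, clipping the outline — boundary = 28.00 mm; the cube at (15.5, 11) is present — its section is the full 29.5×25.5 rectangle (perimeter 110.00 mm); Taking the union: the 2 present regions are separate (no shared area or edge), so areas and boundary lengths simply add and each stays a separate island — boundary = 138.00 mm; (whole slice rotated 45° about Z — lengths, areas and connectivity unchanged). So its perimeter = 138.00 mm. Layer 49 is larger (138.00 vs 110.00 mm).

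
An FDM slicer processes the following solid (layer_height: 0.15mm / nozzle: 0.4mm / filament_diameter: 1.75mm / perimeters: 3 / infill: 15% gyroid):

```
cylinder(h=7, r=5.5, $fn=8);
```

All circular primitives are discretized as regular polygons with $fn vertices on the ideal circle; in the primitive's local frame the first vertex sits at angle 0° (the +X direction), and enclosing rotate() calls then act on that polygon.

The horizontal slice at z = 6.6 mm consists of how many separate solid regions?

At z = 6.6 mm: the cylinder: section is a regular 8-gon, circumradius r=5.5. The result has 1 disconnected region.

1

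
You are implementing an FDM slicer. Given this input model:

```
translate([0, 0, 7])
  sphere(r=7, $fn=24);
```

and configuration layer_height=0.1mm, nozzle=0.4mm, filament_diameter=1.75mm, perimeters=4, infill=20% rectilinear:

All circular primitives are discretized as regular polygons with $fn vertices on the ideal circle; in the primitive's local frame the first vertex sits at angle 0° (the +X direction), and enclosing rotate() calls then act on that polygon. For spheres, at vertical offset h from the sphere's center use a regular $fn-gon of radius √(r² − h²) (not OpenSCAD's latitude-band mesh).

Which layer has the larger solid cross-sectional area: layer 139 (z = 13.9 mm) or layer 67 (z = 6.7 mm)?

Layer 139 (z = 13.9): the r=7 sphere slices to a regular 24-gon of circumradius 1.179 (√(r²−h²) with h=6.9 from center) (area = (24/2)·1.179²·sin(360°/24) = 4.32 mm²). So its area = 4.32 mm². Layer 67 (z = 6.7): the sphere: section is a regular 24-gon, circumradius = √(r²−h²) = √(7²−0.3²) = 6.994 (area = (24/2)·6.994²·sin(360°/24) = 151.91 mm²). So its area = 151.91 mm². Layer 67 is larger (151.91 vs 4.32 mm²).

layer 67 (z = 6.7 mm)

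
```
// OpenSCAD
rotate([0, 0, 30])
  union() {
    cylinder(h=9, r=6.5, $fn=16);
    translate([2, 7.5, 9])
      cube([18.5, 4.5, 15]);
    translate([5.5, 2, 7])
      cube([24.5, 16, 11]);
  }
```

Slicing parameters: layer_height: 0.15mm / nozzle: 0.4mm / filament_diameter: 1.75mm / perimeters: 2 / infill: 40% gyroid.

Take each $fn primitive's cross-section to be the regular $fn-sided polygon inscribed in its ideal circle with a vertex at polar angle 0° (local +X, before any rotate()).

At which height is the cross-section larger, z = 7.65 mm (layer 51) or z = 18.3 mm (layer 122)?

layer 51 (z = 7.65 mm)

Layer 51 (z = 7.65): the r=6.5 cylinder contributes a regular 16-gon of circumradius 6.5 (area = (16/2)·6.500²·sin(360°/16) = 129.35 mm²); the cube at (2, 7.5) is absent (z outside [9, 24]); the cube at (5.5, 2) (footprint 24.5×16) is included at this height (area 392.00 mm²); Combining (union): the regions partially overlap — summed areas 521.35 mm² minus the doubly-counted overlap 0.46 mm² gives 520.89 mm² — area = 520.89 mm²; (rotated 30° about Z; rotation is an isometry so areas/perimeters/island counts are preserved). So its area = 520.89 mm². Layer 122 (z = 18.3): the cylinder is not intersected at this z (z outside [0, 9]); the cube at (2, 7.5) is present — its section is the full 18.5×4.5 rectangle (area 83.25 mm²); the cube at (5.5, 2) does not reach this height (z outside [7, 18]); Combining (union): only the 18.5×4.5 cube at (2, 7.5) is present, so the union is just that shape — area = 83.25 mm²; (whole slice rotated 30° about Z — lengths, areas and connectivity unchanged). So its area = 83.25 mm². Layer 51 is larger (520.89 vs 83.25 mm²).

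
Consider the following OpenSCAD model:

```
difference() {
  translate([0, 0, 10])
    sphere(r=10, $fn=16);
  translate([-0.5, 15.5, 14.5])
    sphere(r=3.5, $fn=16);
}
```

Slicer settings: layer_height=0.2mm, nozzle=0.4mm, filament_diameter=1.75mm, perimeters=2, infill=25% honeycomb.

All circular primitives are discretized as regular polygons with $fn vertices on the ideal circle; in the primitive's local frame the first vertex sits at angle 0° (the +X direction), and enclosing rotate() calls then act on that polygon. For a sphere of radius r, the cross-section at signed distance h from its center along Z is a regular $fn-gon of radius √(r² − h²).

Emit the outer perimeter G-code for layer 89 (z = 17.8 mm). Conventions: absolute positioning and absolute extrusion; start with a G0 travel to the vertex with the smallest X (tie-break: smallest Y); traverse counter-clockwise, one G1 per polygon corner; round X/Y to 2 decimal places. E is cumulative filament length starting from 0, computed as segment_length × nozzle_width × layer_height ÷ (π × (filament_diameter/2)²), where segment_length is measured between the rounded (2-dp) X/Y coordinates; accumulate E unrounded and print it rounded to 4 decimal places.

At z = 17.8 mm: the r=10 sphere contributes a regular 16-gon of circumradius √(10²−7.8²) = 6.258; the sphere at (-0.5, 15.5): section is a regular 16-gon, circumradius = √(r²−h²) = √(3.5²−3.3²) = 1.166; Subtracting the remaining from the first: starting from the r=10 sphere, the r=3.5 sphere at (-0.5, 15.5) misses the remaining region (no effect) — 1 connected region. The outline is a single polygon with 16 vertices. Extrusion per mm of travel: 0.4 × 0.2 / (π × 0.875²) = 0.033260. Accumulating E over each segment gives final E = 1.2988.

G0 X-6.26 Y0.00 Z17.80
G1 X-5.78 Y-2.39 E0.0811
G1 X-4.42 Y-4.42 E0.1623
G1 X-2.39 Y-5.78 E0.2436
G1 X0.00 Y-6.26 E0.3247
G1 X2.39 Y-5.78 E0.4058
G1 X4.42 Y-4.42 E0.4870
G1 X5.78 Y-2.39 E0.5683
G1 X6.26 Y0.00 E0.6494
G1 X5.78 Y2.39 E0.7305
G1 X4.42 Y4.42 E0.8117
G1 X2.39 Y5.78 E0.8930
G1 X0.00 Y6.26 E0.9741
G1 X-2.39 Y5.78 E1.0552
G1 X-4.42 Y4.42 E1.1364
G1 X-5.78 Y2.39 E1.2177
G1 X-6.26 Y0.00 E1.2988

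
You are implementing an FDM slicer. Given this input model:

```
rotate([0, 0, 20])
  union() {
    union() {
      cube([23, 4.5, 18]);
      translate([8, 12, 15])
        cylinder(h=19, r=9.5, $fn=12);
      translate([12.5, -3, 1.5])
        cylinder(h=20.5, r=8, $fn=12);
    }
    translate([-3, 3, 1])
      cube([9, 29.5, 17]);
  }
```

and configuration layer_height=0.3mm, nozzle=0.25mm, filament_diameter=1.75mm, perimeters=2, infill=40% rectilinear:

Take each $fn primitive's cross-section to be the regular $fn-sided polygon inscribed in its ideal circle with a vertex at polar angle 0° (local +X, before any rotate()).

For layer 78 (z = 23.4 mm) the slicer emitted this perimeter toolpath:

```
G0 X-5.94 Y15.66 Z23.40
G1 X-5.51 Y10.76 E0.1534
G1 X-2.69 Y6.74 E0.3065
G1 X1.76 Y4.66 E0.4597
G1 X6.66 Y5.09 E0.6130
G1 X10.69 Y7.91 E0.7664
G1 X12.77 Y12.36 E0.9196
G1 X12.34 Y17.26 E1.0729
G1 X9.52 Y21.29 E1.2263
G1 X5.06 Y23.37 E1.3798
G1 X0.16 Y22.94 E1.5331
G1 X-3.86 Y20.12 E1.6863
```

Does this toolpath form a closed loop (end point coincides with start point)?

Start point (G0): (-5.94, 15.66). End point (last G1): the path does not return to the start — open.

no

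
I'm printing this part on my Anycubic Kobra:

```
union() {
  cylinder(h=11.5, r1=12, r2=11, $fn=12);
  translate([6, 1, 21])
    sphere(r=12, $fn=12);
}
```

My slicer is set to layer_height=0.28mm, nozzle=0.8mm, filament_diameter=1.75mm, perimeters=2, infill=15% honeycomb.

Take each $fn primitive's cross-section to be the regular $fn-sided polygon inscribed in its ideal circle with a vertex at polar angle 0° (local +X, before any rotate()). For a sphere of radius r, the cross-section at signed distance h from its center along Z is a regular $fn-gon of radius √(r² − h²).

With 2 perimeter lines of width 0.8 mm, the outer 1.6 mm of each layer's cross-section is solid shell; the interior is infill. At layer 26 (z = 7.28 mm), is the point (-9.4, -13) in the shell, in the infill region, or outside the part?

outside

At z = 7.28 mm: the cone: at t=0.633 of its height the radius interpolates to r₁+(r₂−r₁)t = 11.367, giving a regular 12-gon of that circumradius; the sphere at (6, 1) is not intersected at this z (|z−center|=13.720 > r=12); Combining (union): only the cone is present, so the union is just that shape — 1 connected region. Overall, the cross-section is a single solid region. The nearest boundary edge runs (-9.84, -5.68)→(-5.68, -9.84); distance from the point to it = 4.86 mm. The point is not inside any of the regions above, so it lies outside the cross-section (4.86 mm from the nearest boundary).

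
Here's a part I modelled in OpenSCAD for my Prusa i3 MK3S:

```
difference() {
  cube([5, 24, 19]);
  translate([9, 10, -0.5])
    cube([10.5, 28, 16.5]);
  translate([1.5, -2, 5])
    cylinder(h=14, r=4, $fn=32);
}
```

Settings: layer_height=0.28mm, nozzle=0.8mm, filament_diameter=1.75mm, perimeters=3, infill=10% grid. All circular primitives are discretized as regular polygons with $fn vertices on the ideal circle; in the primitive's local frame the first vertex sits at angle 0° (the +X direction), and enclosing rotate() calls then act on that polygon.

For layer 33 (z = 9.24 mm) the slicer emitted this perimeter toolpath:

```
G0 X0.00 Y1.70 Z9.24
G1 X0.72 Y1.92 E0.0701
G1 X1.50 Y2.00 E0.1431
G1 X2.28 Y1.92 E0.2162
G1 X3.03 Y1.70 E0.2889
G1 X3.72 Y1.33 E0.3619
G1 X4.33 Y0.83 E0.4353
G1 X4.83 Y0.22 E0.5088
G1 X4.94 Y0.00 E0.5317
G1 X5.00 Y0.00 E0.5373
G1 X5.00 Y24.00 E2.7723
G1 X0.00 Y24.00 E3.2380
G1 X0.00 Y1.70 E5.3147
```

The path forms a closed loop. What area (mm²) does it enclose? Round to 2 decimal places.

Apply the shoelace formula to the sequence of (X, Y) vertices; enclosed area = 112.30 mm².

112.30 mm²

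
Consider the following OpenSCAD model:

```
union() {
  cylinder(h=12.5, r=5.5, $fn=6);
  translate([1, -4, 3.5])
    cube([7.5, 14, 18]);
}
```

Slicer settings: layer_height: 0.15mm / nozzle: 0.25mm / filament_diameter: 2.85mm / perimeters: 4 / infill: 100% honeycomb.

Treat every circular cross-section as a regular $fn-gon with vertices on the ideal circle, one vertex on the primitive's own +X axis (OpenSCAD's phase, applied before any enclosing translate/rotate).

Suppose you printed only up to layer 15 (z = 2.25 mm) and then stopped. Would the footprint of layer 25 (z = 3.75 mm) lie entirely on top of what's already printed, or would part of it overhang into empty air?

Compare the two slices. At z = 2.25: the r=5.5 cylinder contributes a regular 6-gon of circumradius 5.5 (area = (6/2)·5.500²·sin(360°/6) = 78.59 mm²); the cube at (1, -4) is absent (z outside [3.5, 21.5]); Combining (union): only the r=5.5 cylinder is present, so the union is just that shape — area = 78.59 mm². At z = 3.75: the r=5.5 cylinder contributes a regular 6-gon of circumradius 5.5 (area = (6/2)·5.500²·sin(360°/6) = 78.59 mm²); the cube at (1, -4) (footprint 7.5×14) is included at this height (area 105.00 mm²); Taking the union: the regions partially overlap — summed areas 183.59 mm² minus the doubly-counted overlap 28.27 mm² gives 155.33 mm² — area = 155.33 mm². Checking containment: at z = 3.75 the cross-section extends beyond the z = 2.25 cross-section by about 76.73 mm².

part overhangs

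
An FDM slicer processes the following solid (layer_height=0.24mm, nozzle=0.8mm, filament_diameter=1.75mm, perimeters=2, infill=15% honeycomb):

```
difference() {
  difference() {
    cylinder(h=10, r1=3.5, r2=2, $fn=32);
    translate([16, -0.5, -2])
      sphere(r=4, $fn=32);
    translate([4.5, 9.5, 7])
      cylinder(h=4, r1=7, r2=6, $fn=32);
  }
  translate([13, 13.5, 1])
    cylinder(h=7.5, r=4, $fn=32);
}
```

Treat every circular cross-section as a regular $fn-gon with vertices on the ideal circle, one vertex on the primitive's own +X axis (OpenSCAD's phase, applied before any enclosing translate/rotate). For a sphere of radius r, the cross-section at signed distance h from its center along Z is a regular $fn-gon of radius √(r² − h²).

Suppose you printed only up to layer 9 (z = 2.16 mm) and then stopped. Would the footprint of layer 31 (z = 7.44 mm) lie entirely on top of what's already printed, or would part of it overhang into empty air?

Compare the two slices. At z = 2.16: the cone: at t=0.216 of its height the radius interpolates to r₁+(r₂−r₁)t = 3.176, giving a regular 32-gon of that circumradius (area = (32/2)·3.176²·sin(360°/32) = 31.49 mm²); the sphere at (16, -0.5) is absent (|z−center|=4.160 > r=4); the cone at (4.5, 9.5) is not intersected at this z (z outside [7, 11]); Taking the first minus the rest: none of the subtracted shapes is present at this height, so the cone is unchanged — area = 31.49 mm²; the cylinder at (13, 13.5): section is a regular 32-gon, circumradius r=4 (area = (32/2)·4.000²·sin(360°/32) = 49.94 mm²); Taking the first minus the rest: starting from the result so far (31.49 mm²), the r=4 cylinder at (13, 13.5) misses the remaining region (no effect) — area = 31.49 mm². At z = 7.44: the cone: at t=0.744 of its height the radius interpolates to r₁+(r₂−r₁)t = 2.384, giving a regular 32-gon of that circumradius (area = (32/2)·2.384²·sin(360°/32) = 17.74 mm²); the sphere at (16, -0.5) is not intersected at this z (|z−center|=9.440 > r=4); the cone at (4.5, 9.5) (r1=7→r2=6) has section circumradius 6.890 here — a regular 32-gon (area = (32/2)·6.890²·sin(360°/32) = 148.18 mm²); After the difference (first − rest): starting from the cone (17.74 mm²), the cone at (4.5, 9.5) misses the remaining region (no effect) — area = 17.74 mm²; the r=4 cylinder at (13, 13.5) contributes a regular 32-gon of circumradius 4 (area = (32/2)·4.000²·sin(360°/32) = 49.94 mm²); After the difference (first − rest): starting from that combined region (17.74 mm²), the r=4 cylinder at (13, 13.5) misses the remaining region (no effect) — area = 17.74 mm². Checking containment: the cross-section at z = 7.44 is a subset of the cross-section at z = 2.16.

entirely on top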